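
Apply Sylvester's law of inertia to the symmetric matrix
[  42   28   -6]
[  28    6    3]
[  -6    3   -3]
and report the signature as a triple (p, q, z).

step 0: pivot 42 → sign +
step 1: pivot -38/3 → sign −
step 2: pivot 3/266 → sign +
signature = (2, 1, 0)

Answer: (2, 1, 0)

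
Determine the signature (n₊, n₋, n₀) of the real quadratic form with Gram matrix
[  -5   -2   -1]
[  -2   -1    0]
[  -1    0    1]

step 0: pivot -5 → sign −
step 1: pivot -1/5 → sign −
step 2: pivot 2 → sign +
signature = (1, 2, 0)

Answer: (1, 2, 0)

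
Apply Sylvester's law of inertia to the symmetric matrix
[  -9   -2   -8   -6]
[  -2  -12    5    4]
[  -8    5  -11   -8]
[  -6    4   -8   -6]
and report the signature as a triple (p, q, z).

Answer: (1, 3, 0)

Derivation:
step 0: pivot -9 → sign −
step 1: pivot -104/9 → sign −
step 2: pivot 9/104 → sign +
step 3: pivot -2 → sign −
signature = (1, 3, 0)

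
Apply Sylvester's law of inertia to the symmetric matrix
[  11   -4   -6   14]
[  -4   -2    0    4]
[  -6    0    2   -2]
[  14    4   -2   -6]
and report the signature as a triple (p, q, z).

step 0: pivot 11 → sign +
step 1: pivot -38/11 → sign −
step 2: pivot 2/19 → sign +
step 3: row/col 3 already zero → sign 0
signature = (2, 1, 1)

Answer: (2, 1, 1)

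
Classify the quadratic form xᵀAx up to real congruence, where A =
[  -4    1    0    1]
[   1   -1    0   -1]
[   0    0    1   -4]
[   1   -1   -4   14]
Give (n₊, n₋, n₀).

step 0: pivot -4 → sign −
step 1: pivot -3/4 → sign −
step 2: pivot 1 → sign +
step 3: pivot -1 → sign −
signature = (1, 3, 0)

Answer: (1, 3, 0)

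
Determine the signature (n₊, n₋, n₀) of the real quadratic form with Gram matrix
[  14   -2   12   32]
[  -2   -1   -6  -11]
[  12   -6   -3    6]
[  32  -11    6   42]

Answer: (3, 1, 0)

Derivation:
step 0: pivot 14 → sign +
step 1: pivot -9/7 → sign −
step 2: pivot 1 → sign +
step 3: pivot 1 → sign +
signature = (3, 1, 0)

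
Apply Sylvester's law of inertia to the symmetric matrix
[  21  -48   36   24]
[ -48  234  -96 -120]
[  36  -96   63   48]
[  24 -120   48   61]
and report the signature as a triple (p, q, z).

step 0: pivot 21 → sign +
step 1: pivot 870/7 → sign +
step 2: pivot -33/145 → sign −
step 3: pivot -1/11 → sign −
signature = (2, 2, 0)

Answer: (2, 2, 0)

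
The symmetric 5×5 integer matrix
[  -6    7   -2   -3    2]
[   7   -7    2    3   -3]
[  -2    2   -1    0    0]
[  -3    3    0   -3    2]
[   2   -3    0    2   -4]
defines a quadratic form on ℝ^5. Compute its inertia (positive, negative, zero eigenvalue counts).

step 0: pivot -6 → sign −
step 1: pivot 7/6 → sign +
step 2: pivot -3/7 → sign −
step 3: pivot -2 → sign −
step 4: pivot 1/2 → sign +
signature = (2, 3, 0)

Answer: (2, 3, 0)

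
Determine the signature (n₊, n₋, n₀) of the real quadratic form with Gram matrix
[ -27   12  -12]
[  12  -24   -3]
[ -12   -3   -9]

Answer: (1, 2, 0)

Derivation:
step 0: pivot -27 → sign −
step 1: pivot -56/3 → sign −
step 2: pivot 3/56 → sign +
signature = (1, 2, 0)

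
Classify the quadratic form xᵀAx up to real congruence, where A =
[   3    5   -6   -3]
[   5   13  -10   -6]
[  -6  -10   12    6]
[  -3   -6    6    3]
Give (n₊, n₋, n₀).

step 0: pivot 3 → sign +
step 1: pivot 14/3 → sign +
step 2: pivot -3/14 → sign −
step 3: row/col 3 already zero → sign 0
signature = (2, 1, 1)

Answer: (2, 1, 1)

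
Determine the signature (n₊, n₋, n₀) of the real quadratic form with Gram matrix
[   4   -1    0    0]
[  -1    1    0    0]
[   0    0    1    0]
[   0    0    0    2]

step 0: pivot 4 → sign +
step 1: pivot 3/4 → sign +
step 2: pivot 1 → sign +
step 3: pivot 2 → sign +
signature = (4, 0, 0)

Answer: (4, 0, 0)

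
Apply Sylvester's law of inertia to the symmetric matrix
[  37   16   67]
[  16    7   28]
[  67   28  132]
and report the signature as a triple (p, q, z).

step 0: pivot 37 → sign +
step 1: pivot 3/37 → sign +
step 2: pivot -1 → sign −
signature = (2, 1, 0)

Answer: (2, 1, 0)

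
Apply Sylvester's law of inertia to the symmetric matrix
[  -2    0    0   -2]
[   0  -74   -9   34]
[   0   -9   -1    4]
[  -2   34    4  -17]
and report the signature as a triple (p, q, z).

step 0: pivot -2 → sign −
step 1: pivot -74 → sign −
step 2: pivot 7/74 → sign +
step 3: pivot 3/7 → sign +
signature = (2, 2, 0)

Answer: (2, 2, 0)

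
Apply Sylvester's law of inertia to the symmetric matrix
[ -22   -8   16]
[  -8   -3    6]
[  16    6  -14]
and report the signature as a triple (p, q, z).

Answer: (0, 3, 0)

Derivation:
step 0: pivot -22 → sign −
step 1: pivot -1/11 → sign −
step 2: pivot -2 → sign −
signature = (0, 3, 0)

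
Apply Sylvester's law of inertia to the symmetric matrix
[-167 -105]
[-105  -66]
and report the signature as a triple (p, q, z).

Answer: (1, 1, 0)

Derivation:
step 0: pivot -167 → sign −
step 1: pivot 3/167 → sign +
signature = (1, 1, 0)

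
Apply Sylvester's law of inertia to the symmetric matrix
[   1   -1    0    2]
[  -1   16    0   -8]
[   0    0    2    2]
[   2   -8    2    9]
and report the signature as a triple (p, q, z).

Answer: (4, 0, 0)

Derivation:
step 0: pivot 1 → sign +
step 1: pivot 15 → sign +
step 2: pivot 2 → sign +
step 3: pivot 3/5 → sign +
signature = (4, 0, 0)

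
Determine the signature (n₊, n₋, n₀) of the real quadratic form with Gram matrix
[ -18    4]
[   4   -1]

step 0: pivot -18 → sign −
step 1: pivot -1/9 → sign −
signature = (0, 2, 0)

Answer: (0, 2, 0)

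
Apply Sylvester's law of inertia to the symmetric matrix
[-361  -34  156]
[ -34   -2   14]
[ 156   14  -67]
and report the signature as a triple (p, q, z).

step 0: pivot -361 → sign −
step 1: pivot 434/361 → sign +
step 2: pivot 3/217 → sign +
signature = (2, 1, 0)

Answer: (2, 1, 0)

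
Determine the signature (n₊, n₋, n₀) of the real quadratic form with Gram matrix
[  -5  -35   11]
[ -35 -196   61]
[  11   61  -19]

step 0: pivot -5 → sign −
step 1: pivot 49 → sign +
step 2: pivot -6/245 → sign −
signature = (1, 2, 0)

Answer: (1, 2, 0)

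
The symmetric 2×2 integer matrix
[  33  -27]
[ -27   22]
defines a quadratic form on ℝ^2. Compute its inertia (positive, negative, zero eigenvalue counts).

Answer: (1, 1, 0)

Derivation:
step 0: pivot 33 → sign +
step 1: pivot -1/11 → sign −
signature = (1, 1, 0)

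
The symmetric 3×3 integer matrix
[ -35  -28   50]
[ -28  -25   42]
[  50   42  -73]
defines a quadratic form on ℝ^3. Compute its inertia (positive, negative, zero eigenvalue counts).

Answer: (0, 3, 0)

Derivation:
step 0: pivot -35 → sign −
step 1: pivot -13/5 → sign −
step 2: pivot -3/91 → sign −
signature = (0, 3, 0)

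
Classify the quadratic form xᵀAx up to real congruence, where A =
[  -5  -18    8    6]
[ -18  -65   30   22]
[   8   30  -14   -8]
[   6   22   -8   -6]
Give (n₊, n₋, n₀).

Answer: (1, 3, 0)

Derivation:
step 0: pivot -5 → sign −
step 1: pivot -1/5 → sign −
step 2: pivot 6 → sign +
step 3: pivot -2/3 → sign −
signature = (1, 3, 0)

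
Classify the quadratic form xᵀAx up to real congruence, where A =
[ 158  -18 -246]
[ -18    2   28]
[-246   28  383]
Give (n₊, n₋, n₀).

step 0: pivot 158 → sign +
step 1: pivot -4/79 → sign −
step 2: row/col 2 already zero → sign 0
signature = (1, 1, 1)

Answer: (1, 1, 1)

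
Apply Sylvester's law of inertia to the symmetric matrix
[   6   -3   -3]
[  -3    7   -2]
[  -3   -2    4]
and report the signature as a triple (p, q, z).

step 0: pivot 6 → sign +
step 1: pivot 11/2 → sign +
step 2: pivot 3/11 → sign +
signature = (3, 0, 0)

Answer: (3, 0, 0)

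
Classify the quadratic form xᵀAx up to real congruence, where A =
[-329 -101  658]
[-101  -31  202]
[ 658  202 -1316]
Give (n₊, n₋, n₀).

Answer: (1, 1, 1)

Derivation:
step 0: pivot -329 → sign −
step 1: pivot 2/329 → sign +
step 2: row/col 2 already zero → sign 0
signature = (1, 1, 1)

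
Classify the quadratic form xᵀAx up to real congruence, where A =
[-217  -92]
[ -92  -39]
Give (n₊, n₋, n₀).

step 0: pivot -217 → sign −
step 1: pivot 1/217 → sign +
signature = (1, 1, 0)

Answer: (1, 1, 0)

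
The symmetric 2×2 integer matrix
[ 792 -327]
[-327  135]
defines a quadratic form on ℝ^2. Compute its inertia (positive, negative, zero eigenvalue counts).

Answer: (1, 1, 0)

Derivation:
step 0: pivot 792 → sign +
step 1: pivot -1/88 → sign −
signature = (1, 1, 0)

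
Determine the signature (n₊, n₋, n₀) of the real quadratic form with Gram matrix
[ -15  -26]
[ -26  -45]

Answer: (1, 1, 0)

Derivation:
step 0: pivot -15 → sign −
step 1: pivot 1/15 → sign +
signature = (1, 1, 0)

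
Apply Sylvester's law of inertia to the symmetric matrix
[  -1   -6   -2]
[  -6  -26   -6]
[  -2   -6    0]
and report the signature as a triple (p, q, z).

step 0: pivot -1 → sign −
step 1: pivot 10 → sign +
step 2: pivot 2/5 → sign +
signature = (2, 1, 0)

Answer: (2, 1, 0)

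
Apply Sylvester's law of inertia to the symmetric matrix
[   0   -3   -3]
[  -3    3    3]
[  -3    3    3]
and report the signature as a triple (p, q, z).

step 0: pivot 3 → sign +
step 1: pivot -3 → sign −
step 2: row/col 2 already zero → sign 0
signature = (1, 1, 1)

Answer: (1, 1, 1)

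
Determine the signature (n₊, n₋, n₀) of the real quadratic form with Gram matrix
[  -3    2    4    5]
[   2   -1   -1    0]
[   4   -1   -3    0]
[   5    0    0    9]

step 0: pivot -3 → sign −
step 1: pivot 1/3 → sign +
step 2: pivot -6 → sign −
step 3: pivot 2/3 → sign +
signature = (2, 2, 0)

Answer: (2, 2, 0)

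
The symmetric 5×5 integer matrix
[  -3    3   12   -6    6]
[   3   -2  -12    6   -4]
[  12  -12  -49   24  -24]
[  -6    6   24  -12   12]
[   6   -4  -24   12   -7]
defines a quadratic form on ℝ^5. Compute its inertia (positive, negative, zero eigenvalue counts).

Answer: (2, 2, 1)

Derivation:
step 0: pivot -3 → sign −
step 1: pivot 1 → sign +
step 2: pivot -1 → sign −
step 3: pivot 1 → sign +
step 4: row/col 4 already zero → sign 0
signature = (2, 2, 1)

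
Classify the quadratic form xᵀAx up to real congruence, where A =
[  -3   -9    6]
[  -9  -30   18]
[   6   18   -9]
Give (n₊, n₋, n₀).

Answer: (1, 2, 0)

Derivation:
step 0: pivot -3 → sign −
step 1: pivot -3 → sign −
step 2: pivot 3 → sign +
signature = (1, 2, 0)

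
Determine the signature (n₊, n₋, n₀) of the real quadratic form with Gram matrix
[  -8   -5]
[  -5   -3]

Answer: (1, 1, 0)

Derivation:
step 0: pivot -8 → sign −
step 1: pivot 1/8 → sign +
signature = (1, 1, 0)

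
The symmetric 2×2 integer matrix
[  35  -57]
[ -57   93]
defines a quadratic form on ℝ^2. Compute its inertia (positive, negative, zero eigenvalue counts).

step 0: pivot 35 → sign +
step 1: pivot 6/35 → sign +
signature = (2, 0, 0)

Answer: (2, 0, 0)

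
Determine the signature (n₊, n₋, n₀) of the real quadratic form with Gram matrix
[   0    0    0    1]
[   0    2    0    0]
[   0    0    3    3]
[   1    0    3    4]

Answer: (3, 1, 0)

Derivation:
step 0: pivot 2 → sign +
step 1: pivot 3 → sign +
step 2: pivot 1 → sign +
step 3: pivot -1 → sign −
signature = (3, 1, 0)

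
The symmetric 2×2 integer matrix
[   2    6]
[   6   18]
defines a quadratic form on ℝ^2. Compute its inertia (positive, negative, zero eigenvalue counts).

Answer: (1, 0, 1)

Derivation:
step 0: pivot 2 → sign +
step 1: row/col 1 already zero → sign 0
signature = (1, 0, 1)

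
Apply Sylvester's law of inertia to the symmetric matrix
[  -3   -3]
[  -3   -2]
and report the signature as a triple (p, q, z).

Answer: (1, 1, 0)

Derivation:
step 0: pivot -3 → sign −
step 1: pivot 1 → sign +
signature = (1, 1, 0)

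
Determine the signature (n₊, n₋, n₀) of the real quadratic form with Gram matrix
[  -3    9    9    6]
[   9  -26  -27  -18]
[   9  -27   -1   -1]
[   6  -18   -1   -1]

step 0: pivot -3 → sign −
step 1: pivot 1 → sign +
step 2: pivot 26 → sign +
step 3: pivot -3/26 → sign −
signature = (2, 2, 0)

Answer: (2, 2, 0)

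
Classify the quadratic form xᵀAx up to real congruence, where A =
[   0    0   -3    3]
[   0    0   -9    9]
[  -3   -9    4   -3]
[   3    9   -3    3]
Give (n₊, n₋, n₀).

Answer: (2, 1, 1)

Derivation:
step 0: pivot 4 → sign +
step 1: pivot -81/4 → sign −
step 2: pivot 1 → sign +
step 3: row/col 3 already zero → sign 0
signature = (2, 1, 1)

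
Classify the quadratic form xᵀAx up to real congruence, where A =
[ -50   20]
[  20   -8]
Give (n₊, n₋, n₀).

Answer: (0, 1, 1)

Derivation:
step 0: pivot -50 → sign −
step 1: row/col 1 already zero → sign 0
signature = (0, 1, 1)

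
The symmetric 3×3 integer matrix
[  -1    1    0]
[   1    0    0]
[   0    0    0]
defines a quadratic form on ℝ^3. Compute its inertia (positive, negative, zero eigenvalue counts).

Answer: (1, 1, 1)

Derivation:
step 0: pivot -1 → sign −
step 1: pivot 1 → sign +
step 2: row/col 2 already zero → sign 0
signature = (1, 1, 1)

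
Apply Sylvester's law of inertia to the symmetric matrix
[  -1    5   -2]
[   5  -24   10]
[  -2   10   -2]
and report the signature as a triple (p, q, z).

step 0: pivot -1 → sign −
step 1: pivot 1 → sign +
step 2: pivot 2 → sign +
signature = (2, 1, 0)

Answer: (2, 1, 0)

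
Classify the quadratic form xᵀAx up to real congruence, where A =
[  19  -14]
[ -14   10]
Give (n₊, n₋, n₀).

Answer: (1, 1, 0)

Derivation:
step 0: pivot 19 → sign +
step 1: pivot -6/19 → sign −
signature = (1, 1, 0)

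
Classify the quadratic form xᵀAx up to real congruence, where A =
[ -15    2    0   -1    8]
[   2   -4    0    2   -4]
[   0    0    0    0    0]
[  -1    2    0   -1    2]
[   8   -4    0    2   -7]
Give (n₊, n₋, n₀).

Answer: (0, 3, 2)

Derivation:
step 0: pivot -15 → sign −
step 1: pivot -56/15 → sign −
step 2: pivot -3/7 → sign −
step 3: row/col 3 already zero → sign 0
step 4: row/col 4 already zero → sign 0
signature = (0, 3, 2)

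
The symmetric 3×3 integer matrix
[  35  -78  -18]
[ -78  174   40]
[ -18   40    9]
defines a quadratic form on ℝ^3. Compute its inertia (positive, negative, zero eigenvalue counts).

Answer: (2, 1, 0)

Derivation:
step 0: pivot 35 → sign +
step 1: pivot 6/35 → sign +
step 2: pivot -1/3 → sign −
signature = (2, 1, 0)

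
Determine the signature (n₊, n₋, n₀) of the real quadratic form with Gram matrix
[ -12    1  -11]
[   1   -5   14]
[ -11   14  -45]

step 0: pivot -12 → sign −
step 1: pivot -59/12 → sign −
step 2: pivot -6/59 → sign −
signature = (0, 3, 0)

Answer: (0, 3, 0)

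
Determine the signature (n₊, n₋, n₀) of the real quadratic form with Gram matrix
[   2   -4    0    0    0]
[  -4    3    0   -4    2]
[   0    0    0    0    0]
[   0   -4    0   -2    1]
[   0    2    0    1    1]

Answer: (3, 1, 1)

Derivation:
step 0: pivot 2 → sign +
step 1: pivot -5 → sign −
step 2: pivot 6/5 → sign +
step 3: pivot 3/2 → sign +
step 4: row/col 4 already zero → sign 0
signature = (3, 1, 1)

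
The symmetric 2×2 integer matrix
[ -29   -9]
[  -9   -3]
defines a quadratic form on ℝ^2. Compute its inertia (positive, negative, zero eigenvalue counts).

step 0: pivot -29 → sign −
step 1: pivot -6/29 → sign −
signature = (0, 2, 0)

Answer: (0, 2, 0)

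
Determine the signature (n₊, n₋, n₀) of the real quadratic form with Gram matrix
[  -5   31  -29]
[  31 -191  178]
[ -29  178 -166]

Answer: (1, 2, 0)

Derivation:
step 0: pivot -5 → sign −
step 1: pivot 6/5 → sign +
step 2: pivot -1/2 → sign −
signature = (1, 2, 0)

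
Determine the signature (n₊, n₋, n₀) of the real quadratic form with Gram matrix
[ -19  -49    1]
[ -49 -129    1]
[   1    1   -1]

Answer: (0, 2, 1)

Derivation:
step 0: pivot -19 → sign −
step 1: pivot -50/19 → sign −
step 2: row/col 2 already zero → sign 0
signature = (0, 2, 1)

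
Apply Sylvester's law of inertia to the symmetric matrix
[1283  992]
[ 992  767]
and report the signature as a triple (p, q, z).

Answer: (1, 1, 0)

Derivation:
step 0: pivot 1283 → sign +
step 1: pivot -3/1283 → sign −
signature = (1, 1, 0)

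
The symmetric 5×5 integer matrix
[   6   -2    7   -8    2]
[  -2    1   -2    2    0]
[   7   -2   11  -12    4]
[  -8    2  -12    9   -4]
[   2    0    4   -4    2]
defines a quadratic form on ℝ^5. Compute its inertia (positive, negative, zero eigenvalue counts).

Answer: (3, 2, 0)

Derivation:
step 0: pivot 6 → sign +
step 1: pivot 1/3 → sign +
step 2: pivot 5/2 → sign +
step 3: pivot -23/5 → sign −
step 4: pivot -6/23 → sign −
signature = (3, 2, 0)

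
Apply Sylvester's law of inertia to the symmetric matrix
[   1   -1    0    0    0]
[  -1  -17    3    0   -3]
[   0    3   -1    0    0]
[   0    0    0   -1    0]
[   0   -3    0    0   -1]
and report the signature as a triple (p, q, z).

Answer: (1, 3, 1)

Derivation:
step 0: pivot 1 → sign +
step 1: pivot -18 → sign −
step 2: pivot -1/2 → sign −
step 3: pivot -1 → sign −
step 4: row/col 4 already zero → sign 0
signature = (1, 3, 1)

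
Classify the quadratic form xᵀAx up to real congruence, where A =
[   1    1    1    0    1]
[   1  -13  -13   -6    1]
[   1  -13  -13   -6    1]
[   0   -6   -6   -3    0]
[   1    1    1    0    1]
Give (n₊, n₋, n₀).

step 0: pivot 1 → sign +
step 1: pivot -14 → sign −
step 2: pivot -3/7 → sign −
step 3: row/col 3 already zero → sign 0
step 4: row/col 4 already zero → sign 0
signature = (1, 2, 2)

Answer: (1, 2, 2)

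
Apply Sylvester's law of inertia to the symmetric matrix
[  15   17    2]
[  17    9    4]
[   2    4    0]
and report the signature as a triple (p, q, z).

step 0: pivot 15 → sign +
step 1: pivot -154/15 → sign −
step 2: pivot 2/77 → sign +
signature = (2, 1, 0)

Answer: (2, 1, 0)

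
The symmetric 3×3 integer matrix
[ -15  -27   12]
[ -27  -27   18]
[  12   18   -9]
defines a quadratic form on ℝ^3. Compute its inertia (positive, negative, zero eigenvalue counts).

step 0: pivot -15 → sign −
step 1: pivot 108/5 → sign +
step 2: row/col 2 already zero → sign 0
signature = (1, 1, 1)

Answer: (1, 1, 1)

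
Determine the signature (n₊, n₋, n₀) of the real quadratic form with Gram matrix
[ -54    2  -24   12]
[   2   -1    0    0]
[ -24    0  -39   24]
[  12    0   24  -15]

step 0: pivot -54 → sign −
step 1: pivot -25/27 → sign −
step 2: pivot -687/25 → sign −
step 3: pivot -3/229 → sign −
signature = (0, 4, 0)

Answer: (0, 4, 0)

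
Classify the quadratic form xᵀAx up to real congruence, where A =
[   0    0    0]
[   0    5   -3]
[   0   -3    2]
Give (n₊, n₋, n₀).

Answer: (2, 0, 1)

Derivation:
step 0: pivot 5 → sign +
step 1: pivot 1/5 → sign +
step 2: row/col 2 already zero → sign 0
signature = (2, 0, 1)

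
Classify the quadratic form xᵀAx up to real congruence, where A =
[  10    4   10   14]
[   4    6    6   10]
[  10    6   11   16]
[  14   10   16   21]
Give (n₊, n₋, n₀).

step 0: pivot 10 → sign +
step 1: pivot 22/5 → sign +
step 2: pivot 1/11 → sign +
step 3: pivot -3 → sign −
signature = (3, 1, 0)

Answer: (3, 1, 0)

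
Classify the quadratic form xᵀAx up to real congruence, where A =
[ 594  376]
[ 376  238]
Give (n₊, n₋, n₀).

step 0: pivot 594 → sign +
step 1: pivot -2/297 → sign −
signature = (1, 1, 0)

Answer: (1, 1, 0)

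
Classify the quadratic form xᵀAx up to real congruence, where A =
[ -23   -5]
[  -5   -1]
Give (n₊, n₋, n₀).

step 0: pivot -23 → sign −
step 1: pivot 2/23 → sign +
signature = (1, 1, 0)

Answer: (1, 1, 0)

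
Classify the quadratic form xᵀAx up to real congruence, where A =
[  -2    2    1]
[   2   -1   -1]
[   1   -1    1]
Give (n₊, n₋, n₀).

step 0: pivot -2 → sign −
step 1: pivot 1 → sign +
step 2: pivot 3/2 → sign +
signature = (2, 1, 0)

Answer: (2, 1, 0)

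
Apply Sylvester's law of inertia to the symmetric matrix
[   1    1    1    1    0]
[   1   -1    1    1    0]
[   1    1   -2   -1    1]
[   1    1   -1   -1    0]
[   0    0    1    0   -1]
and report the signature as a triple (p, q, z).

step 0: pivot 1 → sign +
step 1: pivot -2 → sign −
step 2: pivot -3 → sign −
step 3: pivot -2/3 → sign −
step 4: row/col 4 already zero → sign 0
signature = (1, 3, 1)

Answer: (1, 3, 1)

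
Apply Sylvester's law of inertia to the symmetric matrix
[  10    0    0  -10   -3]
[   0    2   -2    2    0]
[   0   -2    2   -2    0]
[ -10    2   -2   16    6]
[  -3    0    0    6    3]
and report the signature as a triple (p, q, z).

Answer: (3, 1, 1)

Derivation:
step 0: pivot 10 → sign +
step 1: pivot 2 → sign +
step 2: pivot 4 → sign +
step 3: pivot -3/20 → sign −
step 4: row/col 4 already zero → sign 0
signature = (3, 1, 1)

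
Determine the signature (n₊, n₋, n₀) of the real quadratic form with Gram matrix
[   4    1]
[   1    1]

Answer: (2, 0, 0)

Derivation:
step 0: pivot 4 → sign +
step 1: pivot 3/4 → sign +
signature = (2, 0, 0)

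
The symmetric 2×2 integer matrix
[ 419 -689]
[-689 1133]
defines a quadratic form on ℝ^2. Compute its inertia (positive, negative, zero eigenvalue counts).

step 0: pivot 419 → sign +
step 1: pivot 6/419 → sign +
signature = (2, 0, 0)

Answer: (2, 0, 0)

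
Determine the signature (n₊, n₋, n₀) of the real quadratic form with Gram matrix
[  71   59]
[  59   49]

Answer: (1, 1, 0)

Derivation:
step 0: pivot 71 → sign +
step 1: pivot -2/71 → sign −
signature = (1, 1, 0)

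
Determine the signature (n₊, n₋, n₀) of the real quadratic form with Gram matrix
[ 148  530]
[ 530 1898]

Answer: (2, 0, 0)

Derivation:
step 0: pivot 148 → sign +
step 1: pivot 1/37 → sign +
signature = (2, 0, 0)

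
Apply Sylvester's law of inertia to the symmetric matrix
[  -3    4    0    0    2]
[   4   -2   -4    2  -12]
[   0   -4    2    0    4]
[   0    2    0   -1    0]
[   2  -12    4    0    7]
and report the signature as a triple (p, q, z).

Answer: (2, 3, 0)

Derivation:
step 0: pivot -3 → sign −
step 1: pivot 10/3 → sign +
step 2: pivot -14/5 → sign −
step 3: pivot -1/7 → sign −
step 4: pivot 3 → sign +
signature = (2, 3, 0)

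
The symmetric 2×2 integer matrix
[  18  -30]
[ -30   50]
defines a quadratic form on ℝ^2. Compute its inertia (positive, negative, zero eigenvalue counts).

Answer: (1, 0, 1)

Derivation:
step 0: pivot 18 → sign +
step 1: row/col 1 already zero → sign 0
signature = (1, 0, 1)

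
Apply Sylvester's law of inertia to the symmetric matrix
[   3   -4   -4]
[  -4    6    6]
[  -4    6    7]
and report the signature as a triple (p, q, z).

step 0: pivot 3 → sign +
step 1: pivot 2/3 → sign +
step 2: pivot 1 → sign +
signature = (3, 0, 0)

Answer: (3, 0, 0)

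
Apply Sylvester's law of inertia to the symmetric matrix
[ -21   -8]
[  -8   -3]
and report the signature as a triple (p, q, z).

Answer: (1, 1, 0)

Derivation:
step 0: pivot -21 → sign −
step 1: pivot 1/21 → sign +
signature = (1, 1, 0)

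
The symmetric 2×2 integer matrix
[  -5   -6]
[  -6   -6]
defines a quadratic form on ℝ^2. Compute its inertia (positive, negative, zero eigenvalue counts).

step 0: pivot -5 → sign −
step 1: pivot 6/5 → sign +
signature = (1, 1, 0)

Answer: (1, 1, 0)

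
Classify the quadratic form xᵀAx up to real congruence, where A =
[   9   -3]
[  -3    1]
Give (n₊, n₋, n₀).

Answer: (1, 0, 1)

Derivation:
step 0: pivot 9 → sign +
step 1: row/col 1 already zero → sign 0
signature = (1, 0, 1)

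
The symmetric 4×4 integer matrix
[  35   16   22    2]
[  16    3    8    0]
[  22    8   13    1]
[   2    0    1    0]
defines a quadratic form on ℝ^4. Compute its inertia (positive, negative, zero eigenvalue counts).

Answer: (2, 2, 0)

Derivation:
step 0: pivot 35 → sign +
step 1: pivot -151/35 → sign −
step 2: pivot 23/151 → sign +
step 3: pivot -3/23 → sign −
signature = (2, 2, 0)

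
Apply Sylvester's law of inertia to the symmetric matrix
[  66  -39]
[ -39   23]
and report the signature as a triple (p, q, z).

step 0: pivot 66 → sign +
step 1: pivot -1/22 → sign −
signature = (1, 1, 0)

Answer: (1, 1, 0)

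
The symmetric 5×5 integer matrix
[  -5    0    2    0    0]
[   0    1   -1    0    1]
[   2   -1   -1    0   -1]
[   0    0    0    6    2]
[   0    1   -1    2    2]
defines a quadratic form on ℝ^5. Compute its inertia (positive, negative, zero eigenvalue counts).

step 0: pivot -5 → sign −
step 1: pivot 1 → sign +
step 2: pivot -6/5 → sign −
step 3: pivot 6 → sign +
step 4: pivot 1/3 → sign +
signature = (3, 2, 0)

Answer: (3, 2, 0)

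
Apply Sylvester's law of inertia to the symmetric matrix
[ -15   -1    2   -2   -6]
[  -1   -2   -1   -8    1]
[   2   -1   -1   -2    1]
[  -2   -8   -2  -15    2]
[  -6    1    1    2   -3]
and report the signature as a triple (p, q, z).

step 0: pivot -15 → sign −
step 1: pivot -29/15 → sign −
step 2: pivot -2/29 → sign −
step 3: pivot 97 → sign +
step 4: pivot 6/97 → sign +
signature = (2, 3, 0)

Answer: (2, 3, 0)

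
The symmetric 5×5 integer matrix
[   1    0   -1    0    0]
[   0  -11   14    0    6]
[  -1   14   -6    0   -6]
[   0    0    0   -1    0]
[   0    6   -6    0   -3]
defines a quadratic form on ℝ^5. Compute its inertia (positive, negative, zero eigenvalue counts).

Answer: (3, 2, 0)

Derivation:
step 0: pivot 1 → sign +
step 1: pivot -11 → sign −
step 2: pivot 119/11 → sign +
step 3: pivot -1 → sign −
step 4: pivot 3/119 → sign +
signature = (3, 2, 0)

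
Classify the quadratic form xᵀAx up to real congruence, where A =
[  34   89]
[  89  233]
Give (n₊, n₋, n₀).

step 0: pivot 34 → sign +
step 1: pivot 1/34 → sign +
signature = (2, 0, 0)

Answer: (2, 0, 0)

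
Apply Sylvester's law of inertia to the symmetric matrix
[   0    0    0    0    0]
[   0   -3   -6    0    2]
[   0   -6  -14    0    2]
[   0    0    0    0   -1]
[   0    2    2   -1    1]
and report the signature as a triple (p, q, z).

step 0: pivot -3 → sign −
step 1: pivot -2 → sign −
step 2: pivot 13/3 → sign +
step 3: pivot -3/13 → sign −
step 4: row/col 4 already zero → sign 0
signature = (1, 3, 1)

Answer: (1, 3, 1)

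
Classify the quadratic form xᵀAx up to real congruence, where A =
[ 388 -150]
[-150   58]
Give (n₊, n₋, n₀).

Answer: (2, 0, 0)

Derivation:
step 0: pivot 388 → sign +
step 1: pivot 1/97 → sign +
signature = (2, 0, 0)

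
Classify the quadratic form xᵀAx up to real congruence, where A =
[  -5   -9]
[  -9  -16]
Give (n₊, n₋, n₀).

step 0: pivot -5 → sign −
step 1: pivot 1/5 → sign +
signature = (1, 1, 0)

Answer: (1, 1, 0)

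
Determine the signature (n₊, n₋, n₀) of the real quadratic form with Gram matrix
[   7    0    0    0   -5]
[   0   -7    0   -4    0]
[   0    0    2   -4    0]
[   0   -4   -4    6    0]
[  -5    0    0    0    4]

Answer: (4, 1, 0)

Derivation:
step 0: pivot 7 → sign +
step 1: pivot -7 → sign −
step 2: pivot 2 → sign +
step 3: pivot 2/7 → sign +
step 4: pivot 3/7 → sign +
signature = (4, 1, 0)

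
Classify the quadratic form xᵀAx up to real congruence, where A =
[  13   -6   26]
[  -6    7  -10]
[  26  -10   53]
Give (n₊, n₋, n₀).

step 0: pivot 13 → sign +
step 1: pivot 55/13 → sign +
step 2: pivot 3/55 → sign +
signature = (3, 0, 0)

Answer: (3, 0, 0)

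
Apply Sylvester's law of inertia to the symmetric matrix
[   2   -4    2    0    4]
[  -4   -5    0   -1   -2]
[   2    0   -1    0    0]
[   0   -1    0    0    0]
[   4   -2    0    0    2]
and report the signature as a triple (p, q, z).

Answer: (2, 3, 0)

Derivation:
step 0: pivot 2 → sign +
step 1: pivot -13 → sign −
step 2: pivot -23/13 → sign −
step 3: pivot 3/23 → sign +
step 4: pivot -2/3 → sign −
signature = (2, 3, 0)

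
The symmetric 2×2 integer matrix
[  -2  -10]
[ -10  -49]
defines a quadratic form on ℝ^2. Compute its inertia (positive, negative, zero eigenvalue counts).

Answer: (1, 1, 0)

Derivation:
step 0: pivot -2 → sign −
step 1: pivot 1 → sign +
signature = (1, 1, 0)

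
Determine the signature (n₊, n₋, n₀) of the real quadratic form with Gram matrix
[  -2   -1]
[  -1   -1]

step 0: pivot -2 → sign −
step 1: pivot -1/2 → sign −
signature = (0, 2, 0)

Answer: (0, 2, 0)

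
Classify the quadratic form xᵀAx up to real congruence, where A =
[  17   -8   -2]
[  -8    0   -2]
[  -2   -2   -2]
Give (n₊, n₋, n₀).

Answer: (2, 1, 0)

Derivation:
step 0: pivot 17 → sign +
step 1: pivot -64/17 → sign −
step 2: pivot 1/16 → sign +
signature = (2, 1, 0)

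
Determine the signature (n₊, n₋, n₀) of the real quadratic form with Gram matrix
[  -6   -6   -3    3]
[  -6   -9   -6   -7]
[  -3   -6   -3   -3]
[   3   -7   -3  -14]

Answer: (2, 2, 0)

Derivation:
step 0: pivot -6 → sign −
step 1: pivot -3 → sign −
step 2: pivot 3/2 → sign +
step 3: pivot 2/3 → sign +
signature = (2, 2, 0)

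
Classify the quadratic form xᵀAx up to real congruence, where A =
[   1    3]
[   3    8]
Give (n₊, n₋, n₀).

step 0: pivot 1 → sign +
step 1: pivot -1 → sign −
signature = (1, 1, 0)

Answer: (1, 1, 0)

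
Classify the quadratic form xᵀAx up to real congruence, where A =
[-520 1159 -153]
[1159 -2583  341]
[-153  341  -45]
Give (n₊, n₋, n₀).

step 0: pivot -520 → sign −
step 1: pivot 121/520 → sign +
step 2: pivot 2/121 → sign +
signature = (2, 1, 0)

Answer: (2, 1, 0)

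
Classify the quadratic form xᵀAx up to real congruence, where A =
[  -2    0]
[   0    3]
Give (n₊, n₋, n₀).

step 0: pivot -2 → sign −
step 1: pivot 3 → sign +
signature = (1, 1, 0)

Answer: (1, 1, 0)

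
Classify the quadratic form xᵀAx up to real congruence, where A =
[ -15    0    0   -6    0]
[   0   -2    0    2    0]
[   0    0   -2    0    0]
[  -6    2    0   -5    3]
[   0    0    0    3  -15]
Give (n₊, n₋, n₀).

Answer: (0, 4, 1)

Derivation:
step 0: pivot -15 → sign −
step 1: pivot -2 → sign −
step 2: pivot -2 → sign −
step 3: pivot -3/5 → sign −
step 4: row/col 4 already zero → sign 0
signature = (0, 4, 1)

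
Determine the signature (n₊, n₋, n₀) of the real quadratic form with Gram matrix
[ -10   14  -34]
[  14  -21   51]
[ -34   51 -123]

step 0: pivot -10 → sign −
step 1: pivot -7/5 → sign −
step 2: pivot 6/7 → sign +
signature = (1, 2, 0)

Answer: (1, 2, 0)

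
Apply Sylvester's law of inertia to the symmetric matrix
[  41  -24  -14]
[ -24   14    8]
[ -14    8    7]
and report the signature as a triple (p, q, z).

step 0: pivot 41 → sign +
step 1: pivot -2/41 → sign −
step 2: pivot 3 → sign +
signature = (2, 1, 0)

Answer: (2, 1, 0)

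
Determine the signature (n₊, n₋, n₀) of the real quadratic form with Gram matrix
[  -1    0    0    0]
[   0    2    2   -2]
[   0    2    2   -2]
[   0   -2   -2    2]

step 0: pivot -1 → sign −
step 1: pivot 2 → sign +
step 2: row/col 2 already zero → sign 0
step 3: row/col 3 already zero → sign 0
signature = (1, 1, 2)

Answer: (1, 1, 2)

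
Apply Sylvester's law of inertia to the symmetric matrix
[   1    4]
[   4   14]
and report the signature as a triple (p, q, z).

step 0: pivot 1 → sign +
step 1: pivot -2 → sign −
signature = (1, 1, 0)

Answer: (1, 1, 0)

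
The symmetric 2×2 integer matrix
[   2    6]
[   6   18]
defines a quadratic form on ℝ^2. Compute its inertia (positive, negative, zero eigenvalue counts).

Answer: (1, 0, 1)

Derivation:
step 0: pivot 2 → sign +
step 1: row/col 1 already zero → sign 0
signature = (1, 0, 1)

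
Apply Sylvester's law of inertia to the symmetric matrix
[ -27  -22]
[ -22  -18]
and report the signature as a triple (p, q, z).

Answer: (0, 2, 0)

Derivation:
step 0: pivot -27 → sign −
step 1: pivot -2/27 → sign −
signature = (0, 2, 0)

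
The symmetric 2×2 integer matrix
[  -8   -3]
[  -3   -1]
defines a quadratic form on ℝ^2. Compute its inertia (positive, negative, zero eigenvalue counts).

Answer: (1, 1, 0)

Derivation:
step 0: pivot -8 → sign −
step 1: pivot 1/8 → sign +
signature = (1, 1, 0)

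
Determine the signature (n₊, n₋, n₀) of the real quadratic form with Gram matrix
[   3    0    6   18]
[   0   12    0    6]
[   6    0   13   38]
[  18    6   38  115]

step 0: pivot 3 → sign +
step 1: pivot 12 → sign +
step 2: pivot 1 → sign +
step 3: row/col 3 already zero → sign 0
signature = (3, 0, 1)

Answer: (3, 0, 1)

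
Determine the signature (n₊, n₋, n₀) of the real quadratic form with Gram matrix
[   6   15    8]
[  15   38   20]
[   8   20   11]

step 0: pivot 6 → sign +
step 1: pivot 1/2 → sign +
step 2: pivot 1/3 → sign +
signature = (3, 0, 0)

Answer: (3, 0, 0)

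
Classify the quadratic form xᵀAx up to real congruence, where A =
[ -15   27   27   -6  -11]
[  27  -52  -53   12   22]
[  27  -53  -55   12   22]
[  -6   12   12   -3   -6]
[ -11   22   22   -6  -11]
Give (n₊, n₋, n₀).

step 0: pivot -15 → sign −
step 1: pivot -17/5 → sign −
step 2: pivot -12/17 → sign −
step 3: pivot -11/12 → sign −
step 4: pivot 3/11 → sign +
signature = (1, 4, 0)

Answer: (1, 4, 0)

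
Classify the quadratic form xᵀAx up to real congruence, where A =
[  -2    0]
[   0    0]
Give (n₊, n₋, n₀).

Answer: (0, 1, 1)

Derivation:
step 0: pivot -2 → sign −
step 1: row/col 1 already zero → sign 0
signature = (0, 1, 1)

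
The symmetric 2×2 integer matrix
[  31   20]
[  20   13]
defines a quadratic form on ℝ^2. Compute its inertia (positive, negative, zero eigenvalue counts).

Answer: (2, 0, 0)

Derivation:
step 0: pivot 31 → sign +
step 1: pivot 3/31 → sign +
signature = (2, 0, 0)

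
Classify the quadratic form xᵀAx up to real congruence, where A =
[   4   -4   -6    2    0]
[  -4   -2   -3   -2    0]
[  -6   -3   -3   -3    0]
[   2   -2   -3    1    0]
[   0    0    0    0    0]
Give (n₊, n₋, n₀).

step 0: pivot 4 → sign +
step 1: pivot -6 → sign −
step 2: pivot 3/2 → sign +
step 3: row/col 3 already zero → sign 0
step 4: row/col 4 already zero → sign 0
signature = (2, 1, 2)

Answer: (2, 1, 2)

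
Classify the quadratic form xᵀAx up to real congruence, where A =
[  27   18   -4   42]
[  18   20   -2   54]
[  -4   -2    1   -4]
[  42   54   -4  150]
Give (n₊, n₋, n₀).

Answer: (4, 0, 0)

Derivation:
step 0: pivot 27 → sign +
step 1: pivot 8 → sign +
step 2: pivot 19/54 → sign +
step 3: pivot 3/19 → sign +
signature = (4, 0, 0)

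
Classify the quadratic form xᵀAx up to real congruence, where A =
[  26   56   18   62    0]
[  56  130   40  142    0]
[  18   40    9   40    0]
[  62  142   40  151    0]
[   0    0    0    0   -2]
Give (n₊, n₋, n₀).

Answer: (3, 2, 0)

Derivation:
step 0: pivot 26 → sign +
step 1: pivot 122/13 → sign +
step 2: pivot -221/61 → sign −
step 3: pivot 3/221 → sign +
step 4: pivot -2 → sign −
signature = (3, 2, 0)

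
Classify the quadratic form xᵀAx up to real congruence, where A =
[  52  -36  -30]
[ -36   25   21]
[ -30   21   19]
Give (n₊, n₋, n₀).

Answer: (3, 0, 0)

Derivation:
step 0: pivot 52 → sign +
step 1: pivot 1/13 → sign +
step 2: pivot 1 → sign +
signature = (3, 0, 0)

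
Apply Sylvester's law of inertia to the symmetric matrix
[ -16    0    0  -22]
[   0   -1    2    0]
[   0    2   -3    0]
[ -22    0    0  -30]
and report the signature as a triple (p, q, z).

Answer: (2, 2, 0)

Derivation:
step 0: pivot -16 → sign −
step 1: pivot -1 → sign −
step 2: pivot 1 → sign +
step 3: pivot 1/4 → sign +
signature = (2, 2, 0)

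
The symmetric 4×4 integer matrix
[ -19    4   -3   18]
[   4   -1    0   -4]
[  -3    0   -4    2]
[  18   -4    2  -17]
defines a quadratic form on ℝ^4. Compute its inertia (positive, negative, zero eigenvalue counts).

Answer: (1, 3, 0)

Derivation:
step 0: pivot -19 → sign −
step 1: pivot -3/19 → sign −
step 2: pivot -1 → sign −
step 3: pivot 1/3 → sign +
signature = (1, 3, 0)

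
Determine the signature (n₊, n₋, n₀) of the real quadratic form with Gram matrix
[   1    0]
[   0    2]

Answer: (2, 0, 0)

Derivation:
step 0: pivot 1 → sign +
step 1: pivot 2 → sign +
signature = (2, 0, 0)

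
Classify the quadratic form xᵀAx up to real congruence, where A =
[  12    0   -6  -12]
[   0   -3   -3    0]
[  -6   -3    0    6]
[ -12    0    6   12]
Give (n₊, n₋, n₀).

Answer: (1, 1, 2)

Derivation:
step 0: pivot 12 → sign +
step 1: pivot -3 → sign −
step 2: row/col 2 already zero → sign 0
step 3: row/col 3 already zero → sign 0
signature = (1, 1, 2)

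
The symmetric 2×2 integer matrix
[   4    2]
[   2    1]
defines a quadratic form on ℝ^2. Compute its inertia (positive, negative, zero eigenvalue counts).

Answer: (1, 0, 1)

Derivation:
step 0: pivot 4 → sign +
step 1: row/col 1 already zero → sign 0
signature = (1, 0, 1)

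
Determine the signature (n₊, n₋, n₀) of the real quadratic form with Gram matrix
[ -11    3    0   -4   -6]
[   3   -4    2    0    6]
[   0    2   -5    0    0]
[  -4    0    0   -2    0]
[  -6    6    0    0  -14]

step 0: pivot -11 → sign −
step 1: pivot -35/11 → sign −
step 2: pivot -131/35 → sign −
step 3: pivot -6/131 → sign −
step 4: pivot -2 → sign −
signature = (0, 5, 0)

Answer: (0, 5, 0)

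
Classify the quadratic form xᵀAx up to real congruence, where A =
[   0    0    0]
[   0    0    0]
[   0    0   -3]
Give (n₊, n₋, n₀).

step 0: pivot -3 → sign −
step 1: row/col 1 already zero → sign 0
step 2: row/col 2 already zero → sign 0
signature = (0, 1, 2)

Answer: (0, 1, 2)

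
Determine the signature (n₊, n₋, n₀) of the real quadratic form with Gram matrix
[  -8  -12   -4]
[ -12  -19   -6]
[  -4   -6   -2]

Answer: (0, 2, 1)

Derivation:
step 0: pivot -8 → sign −
step 1: pivot -1 → sign −
step 2: row/col 2 already zero → sign 0
signature = (0, 2, 1)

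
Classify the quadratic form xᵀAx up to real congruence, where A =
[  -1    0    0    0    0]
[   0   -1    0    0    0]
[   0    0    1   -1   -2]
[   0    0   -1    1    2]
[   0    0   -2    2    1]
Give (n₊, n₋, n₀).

step 0: pivot -1 → sign −
step 1: pivot -1 → sign −
step 2: pivot 1 → sign +
step 3: pivot -3 → sign −
step 4: row/col 4 already zero → sign 0
signature = (1, 3, 1)

Answer: (1, 3, 1)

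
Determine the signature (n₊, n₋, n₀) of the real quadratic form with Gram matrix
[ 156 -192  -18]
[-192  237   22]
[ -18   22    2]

step 0: pivot 156 → sign +
step 1: pivot 9/13 → sign +
step 2: pivot -1/9 → sign −
signature = (2, 1, 0)

Answer: (2, 1, 0)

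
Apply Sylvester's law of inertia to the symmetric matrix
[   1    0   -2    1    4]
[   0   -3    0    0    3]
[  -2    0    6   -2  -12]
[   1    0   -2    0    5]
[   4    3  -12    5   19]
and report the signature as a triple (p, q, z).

Answer: (2, 3, 0)

Derivation:
step 0: pivot 1 → sign +
step 1: pivot -3 → sign −
step 2: pivot 2 → sign +
step 3: pivot -1 → sign −
step 4: pivot -1 → sign −
signature = (2, 3, 0)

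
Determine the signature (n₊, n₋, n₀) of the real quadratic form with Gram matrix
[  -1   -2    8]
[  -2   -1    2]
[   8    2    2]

step 0: pivot -1 → sign −
step 1: pivot 3 → sign +
step 2: pivot 2/3 → sign +
signature = (2, 1, 0)

Answer: (2, 1, 0)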